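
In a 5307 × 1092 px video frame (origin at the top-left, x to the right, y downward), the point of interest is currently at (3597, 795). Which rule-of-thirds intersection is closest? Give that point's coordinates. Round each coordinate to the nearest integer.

(3538, 728)

Third lines: x ∈ {1769, 3538}, y ∈ {364, 728}.
3597 is closer to x = 3538; 795 is closer to y = 728.
So the nearest intersection is the lower-right power point.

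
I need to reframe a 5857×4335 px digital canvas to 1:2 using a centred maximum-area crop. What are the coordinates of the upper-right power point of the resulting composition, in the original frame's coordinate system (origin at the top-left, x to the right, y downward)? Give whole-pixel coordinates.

(3290, 1445)

5857/4335 > 1/2, so the 1:2 crop keeps the full height 4335 and trims width to 4335 × 1/2 = 2167.50 px.
Left offset = (5857 − 2167.50)/2 = 1844.75 px; top offset = 0.
Upper-right is two-thirds across and one-third down within the crop:
x = 1844.75 + 2 × 2167.50/3 ≈ 3290; y = 0.00 + 1 × 4335.00/3 ≈ 1445.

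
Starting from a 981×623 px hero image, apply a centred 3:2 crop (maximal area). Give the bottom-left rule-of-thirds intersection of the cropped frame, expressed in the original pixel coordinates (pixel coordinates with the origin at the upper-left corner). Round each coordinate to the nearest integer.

x = 335 px, y = 415 px

981/623 > 3/2, so the 3:2 crop keeps the full height 623 and trims width to 623 × 3/2 = 934.50 px.
Left offset = (981 − 934.50)/2 = 23.25 px; top offset = 0.
Bottom-left is one-third across and two-thirds down within the crop:
x = 23.25 + 1 × 934.50/3 ≈ 335; y = 0.00 + 2 × 623.00/3 ≈ 415.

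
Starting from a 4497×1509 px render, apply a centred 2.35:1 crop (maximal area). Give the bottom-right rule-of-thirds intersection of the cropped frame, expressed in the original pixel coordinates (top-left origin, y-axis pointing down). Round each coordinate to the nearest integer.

x = 2840 px, y = 1006 px

4497/1509 > 2.35/1, so the 2.35:1 crop keeps the full height 1509 and trims width to 1509 × 2.35/1 = 3546.15 px.
Left offset = (4497 − 3546.15)/2 = 475.42 px; top offset = 0.
Bottom-right is two-thirds across and two-thirds down within the crop:
x = 475.42 + 2 × 3546.15/3 ≈ 2840; y = 0.00 + 2 × 1509.00/3 ≈ 1006.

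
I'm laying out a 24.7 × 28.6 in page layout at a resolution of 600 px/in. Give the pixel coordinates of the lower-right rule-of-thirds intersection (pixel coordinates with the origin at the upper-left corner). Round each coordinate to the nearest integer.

In pixels the canvas is 24.7 × 600 = 14820 wide and 28.6 × 600 = 17160 tall.
The lower-right point is two-thirds across and two-thirds down:
x = 2 × 14820/3 ≈ 9880; y = 2 × 17160/3 ≈ 11440.

(9880, 11440)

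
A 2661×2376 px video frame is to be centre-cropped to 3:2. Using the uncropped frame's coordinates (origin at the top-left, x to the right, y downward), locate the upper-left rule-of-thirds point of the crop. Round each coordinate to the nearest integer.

2661/2376 < 3/2, so the 3:2 crop keeps the full width 2661 and trims height to 2661 × 2/3 = 1774.00 px.
Top offset = (2376 − 1774.00)/2 = 301.00 px; left offset = 0.
Upper-left is one-third across and one-third down within the crop:
x = 0.00 + 1 × 2661.00/3 ≈ 887; y = 301.00 + 1 × 1774.00/3 ≈ 892.

(887, 892)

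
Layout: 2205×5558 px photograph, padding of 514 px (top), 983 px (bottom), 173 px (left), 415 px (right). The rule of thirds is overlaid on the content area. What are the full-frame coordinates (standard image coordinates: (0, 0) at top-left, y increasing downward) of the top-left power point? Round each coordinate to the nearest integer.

Content width = 2205 − 173 − 415 = 1617 px; content height = 5558 − 514 − 983 = 4061 px.
Top-left is one-third across and one-third down within the content area.
x = 173 + 1 × 1617/3 = 173 + 539.00 ≈ 712
y = 514 + 1 × 4061/3 = 514 + 1353.67 ≈ 1868

(712, 1868)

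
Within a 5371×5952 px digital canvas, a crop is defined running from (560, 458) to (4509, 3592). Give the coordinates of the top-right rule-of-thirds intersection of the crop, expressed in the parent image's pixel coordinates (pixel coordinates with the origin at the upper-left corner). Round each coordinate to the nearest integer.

(3193, 1503)

Crop width = 4509 − 560 = 3949 px; one third is 1316.33 px.
Crop height = 3592 − 458 = 3134 px; one third is 1044.67 px.
The top-right point is two-thirds across and one-third down within the crop:
x = 560 + 2 × 1316.33 ≈ 3193; y = 458 + 1 × 1044.67 ≈ 1503.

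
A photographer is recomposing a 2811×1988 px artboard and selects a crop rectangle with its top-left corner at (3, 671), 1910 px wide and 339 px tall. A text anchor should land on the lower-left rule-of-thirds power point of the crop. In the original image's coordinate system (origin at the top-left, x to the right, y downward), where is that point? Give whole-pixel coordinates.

(640, 897)

One third of the crop width 1910 is 636.67 px.
One third of the crop height 339 is 113.00 px.
The lower-left point is one-third across and two-thirds down within the crop:
x = 3 + 1 × 636.67 ≈ 640; y = 671 + 2 × 113.00 ≈ 897.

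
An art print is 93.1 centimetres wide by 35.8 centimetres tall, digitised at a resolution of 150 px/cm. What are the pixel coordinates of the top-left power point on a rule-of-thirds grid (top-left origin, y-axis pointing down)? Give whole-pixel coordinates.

x = 4655 px, y = 1790 px

In pixels the canvas is 93.1 × 150 = 13965 wide and 35.8 × 150 = 5370 tall.
The top-left point is one-third across and one-third down:
x = 1 × 13965/3 ≈ 4655; y = 1 × 5370/3 ≈ 1790.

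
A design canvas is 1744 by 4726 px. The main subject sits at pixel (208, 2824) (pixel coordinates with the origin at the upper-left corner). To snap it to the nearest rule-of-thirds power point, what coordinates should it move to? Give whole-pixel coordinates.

Third lines: x ∈ {581, 1163}, y ∈ {1575, 3151}.
208 is closer to x = 581; 2824 is closer to y = 3151.
So the nearest intersection is the lower-left power point.

(581, 3151)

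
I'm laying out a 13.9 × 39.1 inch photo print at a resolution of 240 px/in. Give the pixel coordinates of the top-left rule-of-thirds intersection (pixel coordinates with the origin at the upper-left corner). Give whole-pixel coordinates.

In pixels the canvas is 13.9 × 240 = 3336 wide and 39.1 × 240 = 9384 tall.
The top-left point is one-third across and one-third down:
x = 1 × 3336/3 ≈ 1112; y = 1 × 9384/3 ≈ 3128.

x = 1112 px, y = 3128 px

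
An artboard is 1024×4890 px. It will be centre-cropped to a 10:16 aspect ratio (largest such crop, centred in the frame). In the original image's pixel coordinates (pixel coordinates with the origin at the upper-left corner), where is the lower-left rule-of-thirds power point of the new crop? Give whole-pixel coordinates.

1024/4890 < 10/16, so the 10:16 crop keeps the full width 1024 and trims height to 1024 × 16/10 = 1638.40 px.
Top offset = (4890 − 1638.40)/2 = 1625.80 px; left offset = 0.
Lower-left is one-third across and two-thirds down within the crop:
x = 0.00 + 1 × 1024.00/3 ≈ 341; y = 1625.80 + 2 × 1638.40/3 ≈ 2718.

x = 341 px, y = 2718 px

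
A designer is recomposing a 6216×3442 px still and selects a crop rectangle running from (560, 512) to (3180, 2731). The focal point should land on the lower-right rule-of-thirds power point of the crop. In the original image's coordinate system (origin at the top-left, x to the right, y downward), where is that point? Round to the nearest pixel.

(2307, 1991)

Crop width = 3180 − 560 = 2620 px; one third is 873.33 px.
Crop height = 2731 − 512 = 2219 px; one third is 739.67 px.
The lower-right point is two-thirds across and two-thirds down within the crop:
x = 560 + 2 × 873.33 ≈ 2307; y = 512 + 2 × 739.67 ≈ 1991.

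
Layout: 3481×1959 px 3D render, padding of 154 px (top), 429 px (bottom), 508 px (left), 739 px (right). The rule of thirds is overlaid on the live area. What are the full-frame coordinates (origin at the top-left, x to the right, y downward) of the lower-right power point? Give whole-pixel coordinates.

Content width = 3481 − 508 − 739 = 2234 px; content height = 1959 − 154 − 429 = 1376 px.
Lower-right is two-thirds across and two-thirds down within the live area.
x = 508 + 2 × 2234/3 = 508 + 1489.33 ≈ 1997
y = 154 + 2 × 1376/3 = 154 + 917.33 ≈ 1071

(1997, 1071)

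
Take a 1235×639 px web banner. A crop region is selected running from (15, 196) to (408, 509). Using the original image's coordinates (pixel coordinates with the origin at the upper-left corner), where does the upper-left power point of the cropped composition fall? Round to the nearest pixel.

Crop width = 408 − 15 = 393 px; one third is 131.00 px.
Crop height = 509 − 196 = 313 px; one third is 104.33 px.
The upper-left point is one-third across and one-third down within the crop:
x = 15 + 1 × 131.00 ≈ 146; y = 196 + 1 × 104.33 ≈ 300.

(146, 300)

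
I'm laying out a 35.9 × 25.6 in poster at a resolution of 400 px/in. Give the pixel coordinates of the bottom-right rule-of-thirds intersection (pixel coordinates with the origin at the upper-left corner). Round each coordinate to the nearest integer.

(9573, 6827)

In pixels the canvas is 35.9 × 400 = 14360 wide and 25.6 × 400 = 10240 tall.
The bottom-right point is two-thirds across and two-thirds down:
x = 2 × 14360/3 ≈ 9573; y = 2 × 10240/3 ≈ 6827.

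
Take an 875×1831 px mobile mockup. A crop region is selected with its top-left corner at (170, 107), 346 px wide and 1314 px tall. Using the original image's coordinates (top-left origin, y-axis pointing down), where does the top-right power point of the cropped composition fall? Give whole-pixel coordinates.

x = 401 px, y = 545 px

One third of the crop width 346 is 115.33 px.
One third of the crop height 1314 is 438.00 px.
The top-right point is two-thirds across and one-third down within the crop:
x = 170 + 2 × 115.33 ≈ 401; y = 107 + 1 × 438.00 ≈ 545.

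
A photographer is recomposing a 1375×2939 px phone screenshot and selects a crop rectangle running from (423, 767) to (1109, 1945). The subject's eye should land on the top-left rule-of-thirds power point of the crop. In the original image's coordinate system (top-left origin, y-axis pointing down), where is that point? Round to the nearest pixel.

(652, 1160)

Crop width = 1109 − 423 = 686 px; one third is 228.67 px.
Crop height = 1945 − 767 = 1178 px; one third is 392.67 px.
The top-left point is one-third across and one-third down within the crop:
x = 423 + 1 × 228.67 ≈ 652; y = 767 + 1 × 392.67 ≈ 1160.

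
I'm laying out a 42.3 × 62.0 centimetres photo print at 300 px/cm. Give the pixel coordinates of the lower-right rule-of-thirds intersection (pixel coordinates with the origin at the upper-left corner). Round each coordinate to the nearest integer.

In pixels the canvas is 42.3 × 300 = 12690 wide and 62.0 × 300 = 18600 tall.
The lower-right point is two-thirds across and two-thirds down:
x = 2 × 12690/3 ≈ 8460; y = 2 × 18600/3 ≈ 12400.

x = 8460 px, y = 12400 px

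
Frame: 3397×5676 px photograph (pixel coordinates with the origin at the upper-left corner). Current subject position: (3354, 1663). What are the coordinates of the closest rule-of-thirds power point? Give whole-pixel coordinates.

Third lines: x ∈ {1132, 2265}, y ∈ {1892, 3784}.
3354 is closer to x = 2265; 1663 is closer to y = 1892.
So the nearest intersection is the upper-right power point.

(2265, 1892)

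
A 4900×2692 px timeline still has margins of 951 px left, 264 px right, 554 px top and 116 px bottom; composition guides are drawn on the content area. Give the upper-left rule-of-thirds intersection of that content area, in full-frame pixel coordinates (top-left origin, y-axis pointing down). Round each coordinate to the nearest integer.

Content width = 4900 − 951 − 264 = 3685 px; content height = 2692 − 554 − 116 = 2022 px.
Upper-left is one-third across and one-third down within the content area.
x = 951 + 1 × 3685/3 = 951 + 1228.33 ≈ 2179
y = 554 + 1 × 2022/3 = 554 + 674.00 ≈ 1228

(2179, 1228)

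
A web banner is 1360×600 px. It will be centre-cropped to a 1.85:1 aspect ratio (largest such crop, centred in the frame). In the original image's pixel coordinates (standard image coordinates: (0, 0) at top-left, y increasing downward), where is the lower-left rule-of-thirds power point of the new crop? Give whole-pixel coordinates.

1360/600 > 1.85/1, so the 1.85:1 crop keeps the full height 600 and trims width to 600 × 1.85/1 = 1110.00 px.
Left offset = (1360 − 1110.00)/2 = 125.00 px; top offset = 0.
Lower-left is one-third across and two-thirds down within the crop:
x = 125.00 + 1 × 1110.00/3 ≈ 495; y = 0.00 + 2 × 600.00/3 ≈ 400.

x = 495 px, y = 400 px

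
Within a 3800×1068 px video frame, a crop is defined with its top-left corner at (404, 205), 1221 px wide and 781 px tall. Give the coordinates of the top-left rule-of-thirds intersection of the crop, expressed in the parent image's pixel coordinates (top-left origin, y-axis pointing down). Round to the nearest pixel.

(811, 465)

One third of the crop width 1221 is 407.00 px.
One third of the crop height 781 is 260.33 px.
The top-left point is one-third across and one-third down within the crop:
x = 404 + 1 × 407.00 ≈ 811; y = 205 + 1 × 260.33 ≈ 465.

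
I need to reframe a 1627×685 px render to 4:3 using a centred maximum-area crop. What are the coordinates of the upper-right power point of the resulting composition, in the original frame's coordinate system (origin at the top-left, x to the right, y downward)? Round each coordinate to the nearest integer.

x = 966 px, y = 228 px

1627/685 > 4/3, so the 4:3 crop keeps the full height 685 and trims width to 685 × 4/3 = 913.33 px.
Left offset = (1627 − 913.33)/2 = 356.83 px; top offset = 0.
Upper-right is two-thirds across and one-third down within the crop:
x = 356.83 + 2 × 913.33/3 ≈ 966; y = 0.00 + 1 × 685.00/3 ≈ 228.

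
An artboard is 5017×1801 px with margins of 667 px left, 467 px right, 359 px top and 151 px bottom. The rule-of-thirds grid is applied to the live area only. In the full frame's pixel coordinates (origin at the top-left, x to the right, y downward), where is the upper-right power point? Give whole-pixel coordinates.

x = 3256 px, y = 789 px

Content width = 5017 − 667 − 467 = 3883 px; content height = 1801 − 359 − 151 = 1291 px.
Upper-right is two-thirds across and one-third down within the live area.
x = 667 + 2 × 3883/3 = 667 + 2588.67 ≈ 3256
y = 359 + 1 × 1291/3 = 359 + 430.33 ≈ 789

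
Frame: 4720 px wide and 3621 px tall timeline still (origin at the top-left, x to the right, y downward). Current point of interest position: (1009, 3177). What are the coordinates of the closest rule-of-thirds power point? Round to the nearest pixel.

(1573, 2414)

Third lines: x ∈ {1573, 3147}, y ∈ {1207, 2414}.
1009 is closer to x = 1573; 3177 is closer to y = 2414.
So the nearest intersection is the lower-left power point.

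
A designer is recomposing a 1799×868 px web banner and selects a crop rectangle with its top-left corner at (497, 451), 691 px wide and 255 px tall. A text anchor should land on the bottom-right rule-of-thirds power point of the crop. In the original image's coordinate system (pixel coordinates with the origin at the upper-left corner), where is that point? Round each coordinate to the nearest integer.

One third of the crop width 691 is 230.33 px.
One third of the crop height 255 is 85.00 px.
The bottom-right point is two-thirds across and two-thirds down within the crop:
x = 497 + 2 × 230.33 ≈ 958; y = 451 + 2 × 85.00 ≈ 621.

(958, 621)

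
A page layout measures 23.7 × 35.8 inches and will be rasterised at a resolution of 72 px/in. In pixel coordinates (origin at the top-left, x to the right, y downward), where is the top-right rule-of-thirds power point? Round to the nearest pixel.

In pixels the canvas is 23.7 × 72 = 1706.4 wide and 35.8 × 72 = 2577.6 tall.
The top-right point is two-thirds across and one-third down:
x = 2 × 1706.4/3 ≈ 1138; y = 1 × 2577.6/3 ≈ 859.

(1138, 859)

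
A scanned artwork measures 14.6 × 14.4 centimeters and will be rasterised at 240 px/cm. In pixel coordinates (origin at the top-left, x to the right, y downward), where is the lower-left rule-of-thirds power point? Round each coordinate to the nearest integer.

x = 1168 px, y = 2304 px

In pixels the canvas is 14.6 × 240 = 3504 wide and 14.4 × 240 = 3456 tall.
The lower-left point is one-third across and two-thirds down:
x = 1 × 3504/3 ≈ 1168; y = 2 × 3456/3 ≈ 2304.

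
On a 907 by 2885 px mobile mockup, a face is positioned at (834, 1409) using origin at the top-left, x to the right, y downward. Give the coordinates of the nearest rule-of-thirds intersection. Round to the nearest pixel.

Third lines: x ∈ {302, 605}, y ∈ {962, 1923}.
834 is closer to x = 605; 1409 is closer to y = 962.
So the nearest intersection is the upper-right power point.

x = 605 px, y = 962 px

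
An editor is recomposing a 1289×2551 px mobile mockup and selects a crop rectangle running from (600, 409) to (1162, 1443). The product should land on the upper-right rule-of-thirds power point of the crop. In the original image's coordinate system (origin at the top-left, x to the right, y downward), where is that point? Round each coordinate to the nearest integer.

Crop width = 1162 − 600 = 562 px; one third is 187.33 px.
Crop height = 1443 − 409 = 1034 px; one third is 344.67 px.
The upper-right point is two-thirds across and one-third down within the crop:
x = 600 + 2 × 187.33 ≈ 975; y = 409 + 1 × 344.67 ≈ 754.

x = 975 px, y = 754 px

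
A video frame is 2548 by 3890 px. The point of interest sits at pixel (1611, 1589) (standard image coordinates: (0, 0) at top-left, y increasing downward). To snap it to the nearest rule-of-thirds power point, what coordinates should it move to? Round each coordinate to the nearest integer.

Third lines: x ∈ {849, 1699}, y ∈ {1297, 2593}.
1611 is closer to x = 1699; 1589 is closer to y = 1297.
So the nearest intersection is the upper-right power point.

(1699, 1297)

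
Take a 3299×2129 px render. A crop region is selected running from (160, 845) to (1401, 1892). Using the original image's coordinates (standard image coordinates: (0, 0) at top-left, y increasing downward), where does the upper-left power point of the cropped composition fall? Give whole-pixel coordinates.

(574, 1194)

Crop width = 1401 − 160 = 1241 px; one third is 413.67 px.
Crop height = 1892 − 845 = 1047 px; one third is 349.00 px.
The upper-left point is one-third across and one-third down within the crop:
x = 160 + 1 × 413.67 ≈ 574; y = 845 + 1 × 349.00 ≈ 1194.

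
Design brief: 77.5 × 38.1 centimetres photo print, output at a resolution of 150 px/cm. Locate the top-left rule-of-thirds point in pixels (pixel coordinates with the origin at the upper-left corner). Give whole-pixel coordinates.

In pixels the canvas is 77.5 × 150 = 11625 wide and 38.1 × 150 = 5715 tall.
The top-left point is one-third across and one-third down:
x = 1 × 11625/3 ≈ 3875; y = 1 × 5715/3 ≈ 1905.

(3875, 1905)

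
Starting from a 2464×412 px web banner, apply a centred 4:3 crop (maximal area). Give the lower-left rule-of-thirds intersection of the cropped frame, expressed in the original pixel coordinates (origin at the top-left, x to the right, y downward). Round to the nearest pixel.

2464/412 > 4/3, so the 4:3 crop keeps the full height 412 and trims width to 412 × 4/3 = 549.33 px.
Left offset = (2464 − 549.33)/2 = 957.33 px; top offset = 0.
Lower-left is one-third across and two-thirds down within the crop:
x = 957.33 + 1 × 549.33/3 ≈ 1140; y = 0.00 + 2 × 412.00/3 ≈ 275.

x = 1140 px, y = 275 px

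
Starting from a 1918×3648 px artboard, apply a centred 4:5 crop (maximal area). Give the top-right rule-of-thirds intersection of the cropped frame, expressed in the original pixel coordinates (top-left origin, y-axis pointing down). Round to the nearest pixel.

1918/3648 < 4/5, so the 4:5 crop keeps the full width 1918 and trims height to 1918 × 5/4 = 2397.50 px.
Top offset = (3648 − 2397.50)/2 = 625.25 px; left offset = 0.
Top-right is two-thirds across and one-third down within the crop:
x = 0.00 + 2 × 1918.00/3 ≈ 1279; y = 625.25 + 1 × 2397.50/3 ≈ 1424.

(1279, 1424)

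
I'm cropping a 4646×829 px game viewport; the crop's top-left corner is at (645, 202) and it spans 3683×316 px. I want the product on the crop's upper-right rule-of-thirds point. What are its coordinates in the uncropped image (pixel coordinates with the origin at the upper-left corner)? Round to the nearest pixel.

One third of the crop width 3683 is 1227.67 px.
One third of the crop height 316 is 105.33 px.
The upper-right point is two-thirds across and one-third down within the crop:
x = 645 + 2 × 1227.67 ≈ 3100; y = 202 + 1 × 105.33 ≈ 307.

(3100, 307)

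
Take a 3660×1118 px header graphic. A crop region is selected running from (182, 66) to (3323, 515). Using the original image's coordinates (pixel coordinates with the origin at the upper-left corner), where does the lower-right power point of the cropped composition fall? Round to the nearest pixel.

Crop width = 3323 − 182 = 3141 px; one third is 1047.00 px.
Crop height = 515 − 66 = 449 px; one third is 149.67 px.
The lower-right point is two-thirds across and two-thirds down within the crop:
x = 182 + 2 × 1047.00 ≈ 2276; y = 66 + 2 × 149.67 ≈ 365.

(2276, 365)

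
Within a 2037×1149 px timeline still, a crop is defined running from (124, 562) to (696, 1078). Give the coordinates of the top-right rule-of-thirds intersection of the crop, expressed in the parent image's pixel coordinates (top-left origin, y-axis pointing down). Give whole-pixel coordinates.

(505, 734)

Crop width = 696 − 124 = 572 px; one third is 190.67 px.
Crop height = 1078 − 562 = 516 px; one third is 172.00 px.
The top-right point is two-thirds across and one-third down within the crop:
x = 124 + 2 × 190.67 ≈ 505; y = 562 + 1 × 172.00 ≈ 734.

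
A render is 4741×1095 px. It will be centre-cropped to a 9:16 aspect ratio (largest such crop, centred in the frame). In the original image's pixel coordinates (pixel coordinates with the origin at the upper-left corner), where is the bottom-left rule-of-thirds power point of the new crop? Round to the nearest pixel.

x = 2268 px, y = 730 px

4741/1095 > 9/16, so the 9:16 crop keeps the full height 1095 and trims width to 1095 × 9/16 = 615.94 px.
Left offset = (4741 − 615.94)/2 = 2062.53 px; top offset = 0.
Bottom-left is one-third across and two-thirds down within the crop:
x = 2062.53 + 1 × 615.94/3 ≈ 2268; y = 0.00 + 2 × 1095.00/3 ≈ 730.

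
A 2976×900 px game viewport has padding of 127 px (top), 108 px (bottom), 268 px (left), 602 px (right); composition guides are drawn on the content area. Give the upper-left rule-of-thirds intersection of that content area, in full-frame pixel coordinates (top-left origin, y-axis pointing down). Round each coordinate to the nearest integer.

Content width = 2976 − 268 − 602 = 2106 px; content height = 900 − 127 − 108 = 665 px.
Upper-left is one-third across and one-third down within the content area.
x = 268 + 1 × 2106/3 = 268 + 702.00 ≈ 970
y = 127 + 1 × 665/3 = 127 + 221.67 ≈ 349

(970, 349)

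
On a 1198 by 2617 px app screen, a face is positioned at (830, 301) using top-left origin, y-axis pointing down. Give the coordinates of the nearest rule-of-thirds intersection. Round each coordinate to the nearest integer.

Third lines: x ∈ {399, 799}, y ∈ {872, 1745}.
830 is closer to x = 799; 301 is closer to y = 872.
So the nearest intersection is the upper-right power point.

(799, 872)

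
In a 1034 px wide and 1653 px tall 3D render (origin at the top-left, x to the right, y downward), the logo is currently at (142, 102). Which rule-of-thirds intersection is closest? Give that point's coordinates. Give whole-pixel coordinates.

Third lines: x ∈ {345, 689}, y ∈ {551, 1102}.
142 is closer to x = 345; 102 is closer to y = 551.
So the nearest intersection is the upper-left power point.

x = 345 px, y = 551 px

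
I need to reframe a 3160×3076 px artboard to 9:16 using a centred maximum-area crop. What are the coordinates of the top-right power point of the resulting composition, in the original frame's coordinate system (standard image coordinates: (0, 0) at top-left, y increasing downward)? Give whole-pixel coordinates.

x = 1868 px, y = 1025 px

3160/3076 > 9/16, so the 9:16 crop keeps the full height 3076 and trims width to 3076 × 9/16 = 1730.25 px.
Left offset = (3160 − 1730.25)/2 = 714.88 px; top offset = 0.
Top-right is two-thirds across and one-third down within the crop:
x = 714.88 + 2 × 1730.25/3 ≈ 1868; y = 0.00 + 1 × 3076.00/3 ≈ 1025.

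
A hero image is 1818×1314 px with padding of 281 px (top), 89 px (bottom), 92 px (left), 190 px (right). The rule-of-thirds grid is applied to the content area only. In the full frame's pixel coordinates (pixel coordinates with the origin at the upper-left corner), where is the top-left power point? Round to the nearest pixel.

x = 604 px, y = 596 px

Content width = 1818 − 92 − 190 = 1536 px; content height = 1314 − 281 − 89 = 944 px.
Top-left is one-third across and one-third down within the content area.
x = 92 + 1 × 1536/3 = 92 + 512.00 ≈ 604
y = 281 + 1 × 944/3 = 281 + 314.67 ≈ 596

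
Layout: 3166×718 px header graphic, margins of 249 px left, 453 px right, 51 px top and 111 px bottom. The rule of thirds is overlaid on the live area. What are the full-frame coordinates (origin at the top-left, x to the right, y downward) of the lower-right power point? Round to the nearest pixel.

Content width = 3166 − 249 − 453 = 2464 px; content height = 718 − 51 − 111 = 556 px.
Lower-right is two-thirds across and two-thirds down within the live area.
x = 249 + 2 × 2464/3 = 249 + 1642.67 ≈ 1892
y = 51 + 2 × 556/3 = 51 + 370.67 ≈ 422

(1892, 422)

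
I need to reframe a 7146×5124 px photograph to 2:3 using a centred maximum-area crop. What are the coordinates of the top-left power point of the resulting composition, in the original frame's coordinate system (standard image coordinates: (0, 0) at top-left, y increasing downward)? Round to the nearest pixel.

(3004, 1708)

7146/5124 > 2/3, so the 2:3 crop keeps the full height 5124 and trims width to 5124 × 2/3 = 3416.00 px.
Left offset = (7146 − 3416.00)/2 = 1865.00 px; top offset = 0.
Top-left is one-third across and one-third down within the crop:
x = 1865.00 + 1 × 3416.00/3 ≈ 3004; y = 0.00 + 1 × 5124.00/3 ≈ 1708.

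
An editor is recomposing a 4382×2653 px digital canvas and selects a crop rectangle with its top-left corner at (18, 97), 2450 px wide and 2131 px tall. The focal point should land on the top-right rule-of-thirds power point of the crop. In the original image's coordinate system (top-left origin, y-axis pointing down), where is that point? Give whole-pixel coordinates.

One third of the crop width 2450 is 816.67 px.
One third of the crop height 2131 is 710.33 px.
The top-right point is two-thirds across and one-third down within the crop:
x = 18 + 2 × 816.67 ≈ 1651; y = 97 + 1 × 710.33 ≈ 807.

(1651, 807)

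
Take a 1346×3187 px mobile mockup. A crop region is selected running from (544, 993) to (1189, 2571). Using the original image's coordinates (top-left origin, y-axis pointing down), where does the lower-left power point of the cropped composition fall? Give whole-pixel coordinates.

(759, 2045)

Crop width = 1189 − 544 = 645 px; one third is 215.00 px.
Crop height = 2571 − 993 = 1578 px; one third is 526.00 px.
The lower-left point is one-third across and two-thirds down within the crop:
x = 544 + 1 × 215.00 ≈ 759; y = 993 + 2 × 526.00 ≈ 2045.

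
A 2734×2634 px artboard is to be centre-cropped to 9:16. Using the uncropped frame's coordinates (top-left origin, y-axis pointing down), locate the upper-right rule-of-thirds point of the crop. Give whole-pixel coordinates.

2734/2634 > 9/16, so the 9:16 crop keeps the full height 2634 and trims width to 2634 × 9/16 = 1481.62 px.
Left offset = (2734 − 1481.62)/2 = 626.19 px; top offset = 0.
Upper-right is two-thirds across and one-third down within the crop:
x = 626.19 + 2 × 1481.62/3 ≈ 1614; y = 0.00 + 1 × 2634.00/3 ≈ 878.

x = 1614 px, y = 878 px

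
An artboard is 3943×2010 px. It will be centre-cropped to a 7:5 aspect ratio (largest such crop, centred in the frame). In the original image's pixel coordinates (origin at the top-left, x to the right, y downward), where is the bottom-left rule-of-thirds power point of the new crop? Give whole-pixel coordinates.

3943/2010 > 7/5, so the 7:5 crop keeps the full height 2010 and trims width to 2010 × 7/5 = 2814.00 px.
Left offset = (3943 − 2814.00)/2 = 564.50 px; top offset = 0.
Bottom-left is one-third across and two-thirds down within the crop:
x = 564.50 + 1 × 2814.00/3 ≈ 1503; y = 0.00 + 2 × 2010.00/3 ≈ 1340.

x = 1503 px, y = 1340 px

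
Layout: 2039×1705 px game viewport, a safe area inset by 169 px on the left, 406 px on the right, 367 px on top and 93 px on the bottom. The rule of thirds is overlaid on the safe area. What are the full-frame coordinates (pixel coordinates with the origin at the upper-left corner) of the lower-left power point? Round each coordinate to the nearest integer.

Content width = 2039 − 169 − 406 = 1464 px; content height = 1705 − 367 − 93 = 1245 px.
Lower-left is one-third across and two-thirds down within the safe area.
x = 169 + 1 × 1464/3 = 169 + 488.00 ≈ 657
y = 367 + 2 × 1245/3 = 367 + 830.00 ≈ 1197

(657, 1197)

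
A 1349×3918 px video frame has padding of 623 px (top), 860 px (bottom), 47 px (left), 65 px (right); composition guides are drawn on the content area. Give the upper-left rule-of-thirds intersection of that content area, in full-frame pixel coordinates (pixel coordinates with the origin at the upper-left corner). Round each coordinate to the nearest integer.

(459, 1435)

Content width = 1349 − 47 − 65 = 1237 px; content height = 3918 − 623 − 860 = 2435 px.
Upper-left is one-third across and one-third down within the content area.
x = 47 + 1 × 1237/3 = 47 + 412.33 ≈ 459
y = 623 + 1 × 2435/3 = 623 + 811.67 ≈ 1435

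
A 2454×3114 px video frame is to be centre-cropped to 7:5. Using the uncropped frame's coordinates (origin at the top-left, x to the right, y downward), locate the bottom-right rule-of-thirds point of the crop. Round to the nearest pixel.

x = 1636 px, y = 1849 px

2454/3114 < 7/5, so the 7:5 crop keeps the full width 2454 and trims height to 2454 × 5/7 = 1752.86 px.
Top offset = (3114 − 1752.86)/2 = 680.57 px; left offset = 0.
Bottom-right is two-thirds across and two-thirds down within the crop:
x = 0.00 + 2 × 2454.00/3 ≈ 1636; y = 680.57 + 2 × 1752.86/3 ≈ 1849.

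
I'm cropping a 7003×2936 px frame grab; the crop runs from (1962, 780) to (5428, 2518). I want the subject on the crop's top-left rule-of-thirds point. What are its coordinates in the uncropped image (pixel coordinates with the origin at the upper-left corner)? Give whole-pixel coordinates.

Crop width = 5428 − 1962 = 3466 px; one third is 1155.33 px.
Crop height = 2518 − 780 = 1738 px; one third is 579.33 px.
The top-left point is one-third across and one-third down within the crop:
x = 1962 + 1 × 1155.33 ≈ 3117; y = 780 + 1 × 579.33 ≈ 1359.

(3117, 1359)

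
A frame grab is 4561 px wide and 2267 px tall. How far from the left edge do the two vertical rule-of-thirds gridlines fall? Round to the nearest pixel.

4561 / 3 = 1520.33, so the vertical lines sit at one and two thirds of 4561.

x = 1520 px and x = 3041 px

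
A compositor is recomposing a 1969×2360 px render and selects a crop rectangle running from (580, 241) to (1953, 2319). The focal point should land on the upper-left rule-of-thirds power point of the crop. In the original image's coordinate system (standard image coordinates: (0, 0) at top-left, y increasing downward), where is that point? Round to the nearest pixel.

x = 1038 px, y = 934 px

Crop width = 1953 − 580 = 1373 px; one third is 457.67 px.
Crop height = 2319 − 241 = 2078 px; one third is 692.67 px.
The upper-left point is one-third across and one-third down within the crop:
x = 580 + 1 × 457.67 ≈ 1038; y = 241 + 1 × 692.67 ≈ 934.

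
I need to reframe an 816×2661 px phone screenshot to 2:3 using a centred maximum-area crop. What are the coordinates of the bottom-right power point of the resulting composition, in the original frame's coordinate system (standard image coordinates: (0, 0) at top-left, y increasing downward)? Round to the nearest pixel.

816/2661 < 2/3, so the 2:3 crop keeps the full width 816 and trims height to 816 × 3/2 = 1224.00 px.
Top offset = (2661 − 1224.00)/2 = 718.50 px; left offset = 0.
Bottom-right is two-thirds across and two-thirds down within the crop:
x = 0.00 + 2 × 816.00/3 ≈ 544; y = 718.50 + 2 × 1224.00/3 ≈ 1535.

x = 544 px, y = 1535 px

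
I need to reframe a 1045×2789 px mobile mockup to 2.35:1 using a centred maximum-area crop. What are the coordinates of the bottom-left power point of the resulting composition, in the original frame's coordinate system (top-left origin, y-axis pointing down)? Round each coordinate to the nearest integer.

1045/2789 < 2.35/1, so the 2.35:1 crop keeps the full width 1045 and trims height to 1045 × 1/2.35 = 444.68 px.
Top offset = (2789 − 444.68)/2 = 1172.16 px; left offset = 0.
Bottom-left is one-third across and two-thirds down within the crop:
x = 0.00 + 1 × 1045.00/3 ≈ 348; y = 1172.16 + 2 × 444.68/3 ≈ 1469.

x = 348 px, y = 1469 px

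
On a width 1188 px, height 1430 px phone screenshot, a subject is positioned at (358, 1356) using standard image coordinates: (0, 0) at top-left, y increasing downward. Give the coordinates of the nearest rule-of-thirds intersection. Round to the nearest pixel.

Third lines: x ∈ {396, 792}, y ∈ {477, 953}.
358 is closer to x = 396; 1356 is closer to y = 953.
So the nearest intersection is the lower-left power point.

x = 396 px, y = 953 px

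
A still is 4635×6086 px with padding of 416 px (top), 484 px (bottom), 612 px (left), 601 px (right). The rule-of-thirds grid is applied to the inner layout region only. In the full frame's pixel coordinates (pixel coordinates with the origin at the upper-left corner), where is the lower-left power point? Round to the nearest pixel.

x = 1753 px, y = 3873 px

Content width = 4635 − 612 − 601 = 3422 px; content height = 6086 − 416 − 484 = 5186 px.
Lower-left is one-third across and two-thirds down within the inner layout region.
x = 612 + 1 × 3422/3 = 612 + 1140.67 ≈ 1753
y = 416 + 2 × 5186/3 = 416 + 3457.33 ≈ 3873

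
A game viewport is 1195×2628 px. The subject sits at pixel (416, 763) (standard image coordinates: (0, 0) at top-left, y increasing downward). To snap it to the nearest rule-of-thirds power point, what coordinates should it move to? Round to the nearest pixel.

Third lines: x ∈ {398, 797}, y ∈ {876, 1752}.
416 is closer to x = 398; 763 is closer to y = 876.
So the nearest intersection is the upper-left power point.

(398, 876)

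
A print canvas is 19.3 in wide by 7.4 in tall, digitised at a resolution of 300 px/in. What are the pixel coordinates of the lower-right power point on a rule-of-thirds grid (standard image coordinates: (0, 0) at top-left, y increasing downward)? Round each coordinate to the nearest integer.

(3860, 1480)

In pixels the canvas is 19.3 × 300 = 5790 wide and 7.4 × 300 = 2220 tall.
The lower-right point is two-thirds across and two-thirds down:
x = 2 × 5790/3 ≈ 3860; y = 2 × 2220/3 ≈ 1480.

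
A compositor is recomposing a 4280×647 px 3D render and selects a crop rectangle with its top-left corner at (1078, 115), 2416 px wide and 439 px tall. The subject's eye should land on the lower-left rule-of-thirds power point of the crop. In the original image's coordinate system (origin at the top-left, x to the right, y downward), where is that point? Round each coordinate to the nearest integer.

One third of the crop width 2416 is 805.33 px.
One third of the crop height 439 is 146.33 px.
The lower-left point is one-third across and two-thirds down within the crop:
x = 1078 + 1 × 805.33 ≈ 1883; y = 115 + 2 × 146.33 ≈ 408.

(1883, 408)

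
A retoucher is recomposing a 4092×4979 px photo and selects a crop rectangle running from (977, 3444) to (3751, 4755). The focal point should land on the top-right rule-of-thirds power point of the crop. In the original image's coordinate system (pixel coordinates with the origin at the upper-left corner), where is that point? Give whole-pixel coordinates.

Crop width = 3751 − 977 = 2774 px; one third is 924.67 px.
Crop height = 4755 − 3444 = 1311 px; one third is 437.00 px.
The top-right point is two-thirds across and one-third down within the crop:
x = 977 + 2 × 924.67 ≈ 2826; y = 3444 + 1 × 437.00 ≈ 3881.

(2826, 3881)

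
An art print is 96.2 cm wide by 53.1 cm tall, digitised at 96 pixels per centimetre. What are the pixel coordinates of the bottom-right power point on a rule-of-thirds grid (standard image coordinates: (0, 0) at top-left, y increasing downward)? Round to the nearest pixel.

(6157, 3398)

In pixels the canvas is 96.2 × 96 = 9235.2 wide and 53.1 × 96 = 5097.6 tall.
The bottom-right point is two-thirds across and two-thirds down:
x = 2 × 9235.2/3 ≈ 6157; y = 2 × 5097.6/3 ≈ 3398.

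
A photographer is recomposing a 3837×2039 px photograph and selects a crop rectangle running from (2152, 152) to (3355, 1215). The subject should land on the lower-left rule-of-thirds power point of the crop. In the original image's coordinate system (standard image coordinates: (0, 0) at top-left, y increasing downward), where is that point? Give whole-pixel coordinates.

(2553, 861)

Crop width = 3355 − 2152 = 1203 px; one third is 401.00 px.
Crop height = 1215 − 152 = 1063 px; one third is 354.33 px.
The lower-left point is one-third across and two-thirds down within the crop:
x = 2152 + 1 × 401.00 ≈ 2553; y = 152 + 2 × 354.33 ≈ 861.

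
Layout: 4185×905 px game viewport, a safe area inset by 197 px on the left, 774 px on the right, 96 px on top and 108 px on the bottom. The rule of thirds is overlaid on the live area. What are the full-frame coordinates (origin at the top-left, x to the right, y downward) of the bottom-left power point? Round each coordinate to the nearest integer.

(1268, 563)

Content width = 4185 − 197 − 774 = 3214 px; content height = 905 − 96 − 108 = 701 px.
Bottom-left is one-third across and two-thirds down within the live area.
x = 197 + 1 × 3214/3 = 197 + 1071.33 ≈ 1268
y = 96 + 2 × 701/3 = 96 + 467.33 ≈ 563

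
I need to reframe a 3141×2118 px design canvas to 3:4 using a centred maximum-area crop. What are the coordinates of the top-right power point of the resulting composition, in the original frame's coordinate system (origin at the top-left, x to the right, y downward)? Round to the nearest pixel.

3141/2118 > 3/4, so the 3:4 crop keeps the full height 2118 and trims width to 2118 × 3/4 = 1588.50 px.
Left offset = (3141 − 1588.50)/2 = 776.25 px; top offset = 0.
Top-right is two-thirds across and one-third down within the crop:
x = 776.25 + 2 × 1588.50/3 ≈ 1835; y = 0.00 + 1 × 2118.00/3 ≈ 706.

x = 1835 px, y = 706 px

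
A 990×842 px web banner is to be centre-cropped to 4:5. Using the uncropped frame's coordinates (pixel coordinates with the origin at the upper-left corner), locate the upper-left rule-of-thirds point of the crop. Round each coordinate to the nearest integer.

(383, 281)

990/842 > 4/5, so the 4:5 crop keeps the full height 842 and trims width to 842 × 4/5 = 673.60 px.
Left offset = (990 − 673.60)/2 = 158.20 px; top offset = 0.
Upper-left is one-third across and one-third down within the crop:
x = 158.20 + 1 × 673.60/3 ≈ 383; y = 0.00 + 1 × 842.00/3 ≈ 281.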